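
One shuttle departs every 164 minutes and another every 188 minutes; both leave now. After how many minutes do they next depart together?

gcd first: 188 = 1·164 + 24; 164 = 6·24 + 20; 24 = 1·20 + 4; 20 = 5·4 + 0 → gcd = 4
lcm = 164·188/gcd = 30832/4 = 7708

7708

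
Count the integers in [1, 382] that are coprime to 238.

Prime factors of 238: 2, 7, 17. Count integers ≤ 382 divisible by none of them.
By inclusion–exclusion: 382 − ⌊382/2⌋ − ⌊382/7⌋ − ⌊382/17⌋ + ⌊382/14⌋ + ⌊382/34⌋ + ⌊382/119⌋ − ⌊382/238⌋ = 155.

155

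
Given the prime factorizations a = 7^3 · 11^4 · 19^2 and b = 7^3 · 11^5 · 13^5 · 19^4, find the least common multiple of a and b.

2672936928854321129

max exponent per prime: 7^3 · 11^5 · 13^5 · 19^4 = 2672936928854321129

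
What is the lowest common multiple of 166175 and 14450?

166175 = 5² · 17² · 23; 14450 = 2 · 5² · 17²
max exponents: 2 · 5² · 17² · 23 = 332350

332350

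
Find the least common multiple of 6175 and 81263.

2031575

gcd first: 81263 = 13·6175 + 988; 6175 = 6·988 + 247; 988 = 4·247 + 0 → gcd = 247
lcm = 6175·81263/gcd = 501799025/247 = 2031575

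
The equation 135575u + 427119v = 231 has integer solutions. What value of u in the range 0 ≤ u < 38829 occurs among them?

Reduce mod 427119: 135575u ≡ 231 (mod 427119). With g = gcd(135575, 427119) = 11 dividing 231, divide through: 12325u ≡ 21 (mod 38829).
Since gcd(12325, 38829) = 1, u ≡ 21·(12325)⁻¹ ≡ 15519 (mod 38829). Smallest non-negative: 15519.

15519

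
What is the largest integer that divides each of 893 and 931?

19

Euclid: 931 = 1·893 + 38; 893 = 23·38 + 19; 38 = 2·19 + 0. Last nonzero remainder: 19.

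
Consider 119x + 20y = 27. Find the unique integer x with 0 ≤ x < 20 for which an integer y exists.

Euclid: 119 = 5·20 + 19; 20 = 1·19 + 1; 19 = 19·1 + 0 → gcd = 1; 27 = 1·27.
Back-substitution yields 119·(-1) + 20·(6) = 1, so one solution is x = -1·27 = -27, y = 6·27 = 162.
Solutions in x differ by 20/1 = 20; the one in [0, 20) is -27 mod 20 = 13.

13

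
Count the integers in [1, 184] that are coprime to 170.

170 = 2·5·17. Inclusion–exclusion on these primes:
184 − ⌊184/2⌋ − ⌊184/5⌋ − ⌊184/17⌋ + ⌊184/10⌋ + ⌊184/34⌋ + ⌊184/85⌋ − ⌊184/170⌋ = 70

70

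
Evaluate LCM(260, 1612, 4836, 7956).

1233180

260 = 2² · 5 · 13; 1612 = 2² · 13 · 31; 4836 = 2² · 3 · 13 · 31; 7956 = 2² · 3² · 13 · 17
lcm takes max exponent of each prime: 2² · 3² · 5 · 13 · 17 · 31 = 1233180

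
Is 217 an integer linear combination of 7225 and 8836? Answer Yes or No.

gcd(7225, 8836): 8836 = 1·7225 + 1611; 7225 = 4·1611 + 781; 1611 = 2·781 + 49; 781 = 15·49 + 46; 49 = 1·46 + 3; 46 = 15·3 + 1; 3 = 3·1 + 0 → 1
1 divides 217, so a solution exists.

Yes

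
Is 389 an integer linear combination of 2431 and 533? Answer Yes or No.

By Bézout, 2431s + 533t = 389 has integer solutions iff gcd(2431, 533) | 389.
Euclid: 2431 = 4·533 + 299; 533 = 1·299 + 234; 299 = 1·234 + 65; 234 = 3·65 + 39; 65 = 1·39 + 26; 39 = 1·26 + 13; 26 = 2·13 + 0. gcd = 13; 389 mod 13 = 12. No.

No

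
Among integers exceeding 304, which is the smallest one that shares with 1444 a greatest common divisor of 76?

380

gcd(t, 1444) = 76 forces 76 | t; write t = 76s. Then gcd(76s, 76·19) = 76·gcd(s, 19), so need gcd(s, 19) = 1.
76s > 304 gives s ≥ 5. The least s ≥ 5 coprime to 19 is 5, so t = 76·5 = 380.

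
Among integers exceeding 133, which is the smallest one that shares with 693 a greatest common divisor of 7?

140

693 = 7·99. Any t with gcd(t, 693) = 7 is a multiple of 7, say 7s, with s coprime to 99.
Need s > 133/7, so s ≥ 20. First s ≥ 20 with gcd(s, 99) = 1 is s = 20. Thus t = 7·20 = 140.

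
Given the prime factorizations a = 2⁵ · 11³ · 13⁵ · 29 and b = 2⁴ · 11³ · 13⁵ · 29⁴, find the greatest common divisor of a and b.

min exponent per shared prime: 2⁴ · 11³ · 13⁵ · 29 = 229304616112

229304616112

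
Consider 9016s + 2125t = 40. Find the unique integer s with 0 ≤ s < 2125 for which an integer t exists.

gcd(9016, 2125) = 1 (Euclid: 9016 = 4·2125 + 516; 2125 = 4·516 + 61; 516 = 8·61 + 28; 61 = 2·28 + 5; 28 = 5·5 + 3; 5 = 1·3 + 2; 3 = 1·2 + 1; 2 = 2·1 + 0), and 1 | 40.
Extended Euclid: 9016·(836) + 2125·(-3547) = 1. Scale by 40: s₀ = 33440.
General solution s = s₀ + 2125k; reducing mod 2125 gives s = 1565 (and t = -6640).

1565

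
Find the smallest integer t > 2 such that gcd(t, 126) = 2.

4

Multiples of 2 above 2: 2·2, 2·3, … . Need the cofactor coprime to 126/2 = 63.
Checking s = 2, 3, … the first with gcd(s, 63) = 1 is s = 2, giving 4.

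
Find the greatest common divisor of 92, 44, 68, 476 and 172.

4

gcd(92, 44): 92 = 2·44 + 4; 44 = 11·4 + 0 → 4
gcd(4, 68): 68 = 17·4 + 0 → 4
gcd(4, 476): 476 = 119·4 + 0 → 4
gcd(4, 172): 172 = 43·4 + 0 → 4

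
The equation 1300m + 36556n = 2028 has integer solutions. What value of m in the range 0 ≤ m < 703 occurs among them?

339

gcd(1300, 36556) = 52 (Euclid: 36556 = 28·1300 + 156; 1300 = 8·156 + 52; 156 = 3·52 + 0), and 52 | 2028.
Extended Euclid: 1300·(225) + 36556·(-8) = 52. Scale by 39: m₀ = 8775.
General solution m = m₀ + 703t; reducing mod 703 gives m = 339 (and n = -12).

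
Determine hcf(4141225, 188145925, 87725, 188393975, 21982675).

4141225 = 5² · 11² · 37²; 188145925 = 5² · 11² · 37 · 41²; 87725 = 5² · 11² · 29; 188393975 = 5² · 7² · 11² · 31 · 41; 21982675 = 5² · 11² · 13² · 43
gcd takes min exponent of each prime: 5² · 11² = 3025

3025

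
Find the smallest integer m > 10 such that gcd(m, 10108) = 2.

18

Multiples of 2 above 10: 2·6, 2·7, … . Need the cofactor coprime to 10108/2 = 5054.
Checking s = 6, 7, … the first with gcd(s, 5054) = 1 is s = 9, giving 18.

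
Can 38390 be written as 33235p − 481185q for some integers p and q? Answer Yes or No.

gcd(33235, 481185): 481185 = 14·33235 + 15895; 33235 = 2·15895 + 1445; 15895 = 11·1445 + 0 → 1445
1445 does not divide 38390, so a solution does not exist.

No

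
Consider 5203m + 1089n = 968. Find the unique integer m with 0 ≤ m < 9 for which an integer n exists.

5

gcd(5203, 1089) = 121 (Euclid: 5203 = 4·1089 + 847; 1089 = 1·847 + 242; 847 = 3·242 + 121; 242 = 2·121 + 0), and 121 | 968.
Extended Euclid: 5203·(4) + 1089·(-19) = 121. Scale by 8: m₀ = 32.
General solution m = m₀ + 9t; reducing mod 9 gives m = 5 (and n = -23).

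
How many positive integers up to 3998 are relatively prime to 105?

1828

Prime factors of 105: 3, 5, 7. Count integers ≤ 3998 divisible by none of them.
By inclusion–exclusion: 3998 − ⌊3998/3⌋ − ⌊3998/5⌋ − ⌊3998/7⌋ + ⌊3998/15⌋ + ⌊3998/21⌋ + ⌊3998/35⌋ − ⌊3998/105⌋ = 1828.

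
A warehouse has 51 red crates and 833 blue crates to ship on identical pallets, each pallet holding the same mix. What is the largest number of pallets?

Euclid: 833 = 16·51 + 17; 51 = 3·17 + 0. Last nonzero remainder: 17.

17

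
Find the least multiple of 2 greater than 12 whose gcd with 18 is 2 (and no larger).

gcd(a, 18) = 2 forces 2 | a; write a = 2s. Then gcd(2s, 2·9) = 2·gcd(s, 9), so need gcd(s, 9) = 1.
2s > 12 gives s ≥ 7. The least s ≥ 7 coprime to 9 is 7, so a = 2·7 = 14.

14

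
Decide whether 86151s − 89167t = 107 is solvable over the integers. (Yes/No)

By Bézout, 86151s − 89167t = 107 has integer solutions iff gcd(86151, 89167) | 107.
Euclid: 89167 = 1·86151 + 3016; 86151 = 28·3016 + 1703; 3016 = 1·1703 + 1313; 1703 = 1·1313 + 390; 1313 = 3·390 + 143; 390 = 2·143 + 104; 143 = 1·104 + 39; 104 = 2·39 + 26; 39 = 1·26 + 13; 26 = 2·13 + 0. gcd = 13; 107 mod 13 = 3. No.

No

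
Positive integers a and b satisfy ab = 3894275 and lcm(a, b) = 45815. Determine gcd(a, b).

85

gcd·lcm = product, so gcd = 3894275/45815 = 85.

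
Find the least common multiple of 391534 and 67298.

1197702506

gcd first: 391534 = 5·67298 + 55044; 67298 = 1·55044 + 12254; 55044 = 4·12254 + 6028; 12254 = 2·6028 + 198; 6028 = 30·198 + 88; 198 = 2·88 + 22; 88 = 4·22 + 0 → gcd = 22
lcm = 391534·67298/gcd = 26349455132/22 = 1197702506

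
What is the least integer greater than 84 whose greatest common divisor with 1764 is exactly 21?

gcd(a, 1764) = 21 forces 21 | a; write a = 21s. Then gcd(21s, 21·84) = 21·gcd(s, 84), so need gcd(s, 84) = 1.
21s > 84 gives s ≥ 5. The least s ≥ 5 coprime to 84 is 5, so a = 21·5 = 105.

105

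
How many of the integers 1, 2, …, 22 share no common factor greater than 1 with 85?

17

85 = 5·17. Inclusion–exclusion on these primes:
22 − ⌊22/5⌋ − ⌊22/17⌋ + ⌊22/85⌋ = 17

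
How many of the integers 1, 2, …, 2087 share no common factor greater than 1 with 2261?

1596

Prime factors of 2261: 7, 17, 19. Count integers ≤ 2087 divisible by none of them.
By inclusion–exclusion: 2087 − ⌊2087/7⌋ − ⌊2087/17⌋ − ⌊2087/19⌋ + ⌊2087/119⌋ + ⌊2087/133⌋ + ⌊2087/323⌋ − ⌊2087/2261⌋ = 1596.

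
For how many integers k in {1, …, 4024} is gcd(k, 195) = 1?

1982

195 = 3·5·13. Inclusion–exclusion on these primes:
4024 − ⌊4024/3⌋ − ⌊4024/5⌋ − ⌊4024/13⌋ + ⌊4024/15⌋ + ⌊4024/39⌋ + ⌊4024/65⌋ − ⌊4024/195⌋ = 1982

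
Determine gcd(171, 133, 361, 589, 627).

171 = 3² · 19; 133 = 7 · 19; 361 = 19²; 589 = 19 · 31; 627 = 3 · 11 · 19
gcd takes min exponent of each prime: 19 = 19

19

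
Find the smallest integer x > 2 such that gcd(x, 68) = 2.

6

68 = 2·34. Any x with gcd(x, 68) = 2 is a multiple of 2, say 2s, with s coprime to 34.
Need s > 2/2, so s ≥ 2. First s ≥ 2 with gcd(s, 34) = 1 is s = 3. Thus x = 2·3 = 6.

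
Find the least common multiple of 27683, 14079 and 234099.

84247314021

27683 = 19 · 31 · 47; 14079 = 3 · 13 · 19²; 234099 = 3² · 19 · 37²
lcm takes max exponent of each prime: 3² · 13 · 19² · 31 · 37² · 47 = 84247314021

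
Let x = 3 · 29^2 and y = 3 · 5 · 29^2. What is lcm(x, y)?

12615

max exponent per prime: 3 · 5 · 29^2 = 12615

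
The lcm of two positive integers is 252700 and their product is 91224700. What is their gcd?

361

gcd·lcm = product, so gcd = 91224700/252700 = 361.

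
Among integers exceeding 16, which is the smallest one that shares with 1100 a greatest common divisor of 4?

24

Multiples of 4 above 16: 4·5, 4·6, … . Need the cofactor coprime to 1100/4 = 275.
Checking s = 5, 6, … the first with gcd(s, 275) = 1 is s = 6, giving 24.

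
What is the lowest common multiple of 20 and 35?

20 = 2² · 5; 35 = 5 · 7
max exponents: 2² · 5 · 7 = 140

140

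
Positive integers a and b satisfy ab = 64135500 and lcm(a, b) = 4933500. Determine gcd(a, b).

13

From gcd × lcm = ab: gcd = 64135500 / 4933500 = 13.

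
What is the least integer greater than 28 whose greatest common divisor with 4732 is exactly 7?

35

4732 = 7·676. Any a with gcd(a, 4732) = 7 is a multiple of 7, say 7s, with s coprime to 676.
Need s > 28/7, so s ≥ 5. First s ≥ 5 with gcd(s, 676) = 1 is s = 5. Thus a = 7·5 = 35.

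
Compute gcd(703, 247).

19

Euclid: 703 = 2·247 + 209; 247 = 1·209 + 38; 209 = 5·38 + 19; 38 = 2·19 + 0. Last nonzero remainder: 19.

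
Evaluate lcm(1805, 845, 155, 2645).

lcm(1805, 845) = 1805·845/gcd = 1525225/5 = 305045
lcm(305045, 155) = 305045·155/gcd = 47281975/5 = 9456395
lcm(9456395, 2645) = 9456395·2645/gcd = 25012164775/5 = 5002432955

5002432955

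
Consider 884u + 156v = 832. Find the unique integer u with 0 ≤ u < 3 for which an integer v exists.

Reduce mod 156: 884u ≡ 832 (mod 156). With g = gcd(884, 156) = 52 dividing 832, divide through: 17u ≡ 16 (mod 3).
Since gcd(17, 3) = 1, u ≡ 16·(17)⁻¹ ≡ 2 (mod 3). Smallest non-negative: 2.

2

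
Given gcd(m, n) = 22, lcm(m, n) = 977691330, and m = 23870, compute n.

Using mn = gcd(m,n)·lcm(m,n) = 22·977691330 = 21509209260, we get n = 21509209260/23870 = 901098.

901098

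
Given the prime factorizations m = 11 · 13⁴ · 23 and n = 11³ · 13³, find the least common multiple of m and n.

max exponent per prime: 11³ · 13⁴ · 23 = 874337893

874337893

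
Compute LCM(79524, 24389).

1939510836

79524 = 2² · 3² · 47²; 24389 = 29³
max exponents: 2² · 3² · 29³ · 47² = 1939510836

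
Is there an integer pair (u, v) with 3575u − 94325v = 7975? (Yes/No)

By Bézout, 3575u − 94325v = 7975 has integer solutions iff gcd(3575, 94325) | 7975.
Euclid: 94325 = 26·3575 + 1375; 3575 = 2·1375 + 825; 1375 = 1·825 + 550; 825 = 1·550 + 275; 550 = 2·275 + 0. gcd = 275; 7975 mod 275 = 0. Yes.

Yes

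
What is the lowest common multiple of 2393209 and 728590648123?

35700941758027

gcd first: 728590648123 = 304440·2393209 + 2100163; 2393209 = 1·2100163 + 293046; 2100163 = 7·293046 + 48841; 293046 = 6·48841 + 0 → gcd = 48841
lcm = 2393209·728590648123/gcd = 1743669696403796707/48841 = 35700941758027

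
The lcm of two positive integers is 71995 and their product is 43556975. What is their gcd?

605

From gcd × lcm = pq: gcd = 43556975 / 71995 = 605.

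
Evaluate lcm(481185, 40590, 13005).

434028870

lcm(481185, 40590) = 481185·40590/gcd = 19531299150/45 = 434028870
lcm(434028870, 13005) = 434028870·13005/gcd = 5644545454350/13005 = 434028870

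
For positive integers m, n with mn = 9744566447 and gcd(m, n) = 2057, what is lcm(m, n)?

Since gcd(m,n)·lcm(m,n) = mn, lcm = 9744566447/2057 = 4737271.

4737271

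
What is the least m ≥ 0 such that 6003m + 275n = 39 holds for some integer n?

163

Euclid: 6003 = 21·275 + 228; 275 = 1·228 + 47; 228 = 4·47 + 40; 47 = 1·40 + 7; 40 = 5·7 + 5; 7 = 1·5 + 2; 5 = 2·2 + 1; 2 = 2·1 + 0 → gcd = 1; 39 = 1·39.
Back-substitution yields 6003·(117) + 275·(-2554) = 1, so one solution is m = 117·39 = 4563, n = -2554·39 = -99606.
Solutions in m differ by 275/1 = 275; the one in [0, 275) is 4563 mod 275 = 163.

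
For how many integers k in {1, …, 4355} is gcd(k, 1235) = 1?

3046

Prime factors of 1235: 5, 13, 19. Count integers ≤ 4355 divisible by none of them.
By inclusion–exclusion: 4355 − ⌊4355/5⌋ − ⌊4355/13⌋ − ⌊4355/19⌋ + ⌊4355/65⌋ + ⌊4355/95⌋ + ⌊4355/247⌋ − ⌊4355/1235⌋ = 3046.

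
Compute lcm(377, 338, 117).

lcm(377, 338) = 377·338/gcd = 127426/13 = 9802
lcm(9802, 117) = 9802·117/gcd = 1146834/13 = 88218

88218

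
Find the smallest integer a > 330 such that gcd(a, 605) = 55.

385

605 = 55·11. Any a with gcd(a, 605) = 55 is a multiple of 55, say 55s, with s coprime to 11.
Need s > 330/55, so s ≥ 7. First s ≥ 7 with gcd(s, 11) = 1 is s = 7. Thus a = 55·7 = 385.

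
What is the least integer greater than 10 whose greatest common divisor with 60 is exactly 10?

50

Multiples of 10 above 10: 10·2, 10·3, … . Need the cofactor coprime to 60/10 = 6.
Checking s = 2, 3, … the first with gcd(s, 6) = 1 is s = 5, giving 50.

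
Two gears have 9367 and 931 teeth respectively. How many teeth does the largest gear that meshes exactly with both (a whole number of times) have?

19

Euclid: 9367 = 10·931 + 57; 931 = 16·57 + 19; 57 = 3·19 + 0. Last nonzero remainder: 19.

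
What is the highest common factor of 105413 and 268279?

105413 = 7 · 11 · 37²
268279 = 11 · 29³
Common: 11 = 11

11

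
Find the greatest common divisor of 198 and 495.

99

Euclid: 495 = 2·198 + 99; 198 = 2·99 + 0. Last nonzero remainder: 99.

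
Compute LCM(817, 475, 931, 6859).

817 = 19 · 43; 475 = 5² · 19; 931 = 7² · 19; 6859 = 19³
lcm takes max exponent of each prime: 5² · 7² · 19³ · 43 = 361297825

361297825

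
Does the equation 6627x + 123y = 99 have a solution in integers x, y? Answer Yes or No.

gcd(6627, 123): 6627 = 53·123 + 108; 123 = 1·108 + 15; 108 = 7·15 + 3; 15 = 5·3 + 0 → 3
3 divides 99, so a solution exists.

Yes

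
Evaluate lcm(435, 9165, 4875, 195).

6644625

435 = 3 · 5 · 29; 9165 = 3 · 5 · 13 · 47; 4875 = 3 · 5³ · 13; 195 = 3 · 5 · 13
lcm takes max exponent of each prime: 3 · 5³ · 13 · 29 · 47 = 6644625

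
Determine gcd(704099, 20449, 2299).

gcd(704099, 20449): 704099 = 34·20449 + 8833; 20449 = 2·8833 + 2783; 8833 = 3·2783 + 484; 2783 = 5·484 + 363; 484 = 1·363 + 121; 363 = 3·121 + 0 → 121
gcd(121, 2299): 2299 = 19·121 + 0 → 121

121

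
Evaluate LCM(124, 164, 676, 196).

42100604

124 = 2² · 31; 164 = 2² · 41; 676 = 2² · 13²; 196 = 2² · 7²
lcm takes max exponent of each prime: 2² · 7² · 13² · 31 · 41 = 42100604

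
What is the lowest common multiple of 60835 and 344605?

60835 = 5 · 23³; 344605 = 5 · 41³
max exponents: 5 · 23³ · 41³ = 4192809035

4192809035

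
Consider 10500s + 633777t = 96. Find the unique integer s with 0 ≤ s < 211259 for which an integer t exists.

154038

gcd(10500, 633777) = 3 (Euclid: 633777 = 60·10500 + 3777; 10500 = 2·3777 + 2946; 3777 = 1·2946 + 831; 2946 = 3·831 + 453; 831 = 1·453 + 378; 453 = 1·378 + 75; 378 = 5·75 + 3; 75 = 25·3 + 0), and 3 | 96.
Extended Euclid: 10500·(-8390) + 633777·(139) = 3. Scale by 32: s₀ = -268480.
General solution s = s₀ + 211259k; reducing mod 211259 gives s = 154038 (and t = -2552).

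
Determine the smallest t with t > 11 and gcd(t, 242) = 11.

Multiples of 11 above 11: 11·2, 11·3, … . Need the cofactor coprime to 242/11 = 22.
Checking s = 2, 3, … the first with gcd(s, 22) = 1 is s = 3, giving 33.

33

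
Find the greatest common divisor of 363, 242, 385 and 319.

gcd(363, 242): 363 = 1·242 + 121; 242 = 2·121 + 0 → 121
gcd(121, 385): 385 = 3·121 + 22; 121 = 5·22 + 11; 22 = 2·11 + 0 → 11
gcd(11, 319): 319 = 29·11 + 0 → 11

11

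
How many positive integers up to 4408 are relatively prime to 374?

1886

Prime factors of 374: 2, 11, 17. Count integers ≤ 4408 divisible by none of them.
By inclusion–exclusion: 4408 − ⌊4408/2⌋ − ⌊4408/11⌋ − ⌊4408/17⌋ + ⌊4408/22⌋ + ⌊4408/34⌋ + ⌊4408/187⌋ − ⌊4408/374⌋ = 1886.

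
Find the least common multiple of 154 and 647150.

7118650

154 = 2 · 7 · 11; 647150 = 2 · 5² · 7 · 43²
max exponents: 2 · 5² · 7 · 11 · 43² = 7118650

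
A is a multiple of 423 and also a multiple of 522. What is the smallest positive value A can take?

gcd first: 522 = 1·423 + 99; 423 = 4·99 + 27; 99 = 3·27 + 18; 27 = 1·18 + 9; 18 = 2·9 + 0 → gcd = 9
lcm = 423·522/gcd = 220806/9 = 24534

24534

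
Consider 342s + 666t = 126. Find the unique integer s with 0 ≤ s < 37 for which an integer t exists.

14

Reduce mod 666: 342s ≡ 126 (mod 666). With g = gcd(342, 666) = 18 dividing 126, divide through: 19s ≡ 7 (mod 37).
Since gcd(19, 37) = 1, s ≡ 7·(19)⁻¹ ≡ 14 (mod 37). Smallest non-negative: 14.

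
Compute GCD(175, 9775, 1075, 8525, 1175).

25

gcd(175, 9775): 9775 = 55·175 + 150; 175 = 1·150 + 25; 150 = 6·25 + 0 → 25
gcd(25, 1075): 1075 = 43·25 + 0 → 25
gcd(25, 8525): 8525 = 341·25 + 0 → 25
gcd(25, 1175): 1175 = 47·25 + 0 → 25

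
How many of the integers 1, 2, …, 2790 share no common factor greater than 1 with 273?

1471

273 = 3·7·13. Inclusion–exclusion on these primes:
2790 − ⌊2790/3⌋ − ⌊2790/7⌋ − ⌊2790/13⌋ + ⌊2790/21⌋ + ⌊2790/39⌋ + ⌊2790/91⌋ − ⌊2790/273⌋ = 1471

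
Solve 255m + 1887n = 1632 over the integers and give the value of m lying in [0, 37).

36

Euclid: 1887 = 7·255 + 102; 255 = 2·102 + 51; 102 = 2·51 + 0 → gcd = 51; 1632 = 51·32.
Back-substitution yields 255·(15) + 1887·(-2) = 51, so one solution is m = 15·32 = 480, n = -2·32 = -64.
Solutions in m differ by 1887/51 = 37; the one in [0, 37) is 480 mod 37 = 36.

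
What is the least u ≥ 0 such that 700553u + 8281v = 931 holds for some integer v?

gcd(700553, 8281) = 49 (Euclid: 700553 = 84·8281 + 4949; 8281 = 1·4949 + 3332; 4949 = 1·3332 + 1617; 3332 = 2·1617 + 98; 1617 = 16·98 + 49; 98 = 2·49 + 0), and 49 | 931.
Extended Euclid: 700553·(82) + 8281·(-6937) = 49. Scale by 19: u₀ = 1558.
General solution u = u₀ + 169t; reducing mod 169 gives u = 37 (and v = -3130).

37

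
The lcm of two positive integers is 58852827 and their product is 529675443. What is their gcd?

9

From gcd × lcm = uv: gcd = 529675443 / 58852827 = 9.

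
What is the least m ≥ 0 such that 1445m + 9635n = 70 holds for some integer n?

1647

Reduce mod 9635: 1445m ≡ 70 (mod 9635). With g = gcd(1445, 9635) = 5 dividing 70, divide through: 289m ≡ 14 (mod 1927).
Since gcd(289, 1927) = 1, m ≡ 14·(289)⁻¹ ≡ 1647 (mod 1927). Smallest non-negative: 1647.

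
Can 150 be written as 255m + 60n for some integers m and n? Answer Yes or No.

Yes

gcd(255, 60): 255 = 4·60 + 15; 60 = 4·15 + 0 → 15
15 divides 150, so a solution exists.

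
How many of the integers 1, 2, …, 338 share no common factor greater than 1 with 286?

286 = 2·11·13. Inclusion–exclusion on these primes:
338 − ⌊338/2⌋ − ⌊338/11⌋ − ⌊338/13⌋ + ⌊338/22⌋ + ⌊338/26⌋ + ⌊338/143⌋ − ⌊338/286⌋ = 142

142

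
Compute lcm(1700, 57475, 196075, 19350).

1700 = 2² · 5² · 17; 57475 = 5² · 11² · 19; 196075 = 5² · 11 · 23 · 31; 19350 = 2 · 3² · 5² · 43
lcm takes max exponent of each prime: 2² · 3² · 5² · 11² · 17 · 19 · 23 · 31 · 43 = 1078421127300

1078421127300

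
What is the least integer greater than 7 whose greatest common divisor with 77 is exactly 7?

77 = 7·11. Any x with gcd(x, 77) = 7 is a multiple of 7, say 7s, with s coprime to 11.
Need s > 7/7, so s ≥ 2. First s ≥ 2 with gcd(s, 11) = 1 is s = 2. Thus x = 7·2 = 14.

14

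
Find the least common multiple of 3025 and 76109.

3025 = 5² · 11²; 76109 = 11² · 17 · 37
max exponents: 5² · 11² · 17 · 37 = 1902725

1902725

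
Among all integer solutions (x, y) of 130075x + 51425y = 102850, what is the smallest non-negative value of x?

0

Euclid: 130075 = 2·51425 + 27225; 51425 = 1·27225 + 24200; 27225 = 1·24200 + 3025; 24200 = 8·3025 + 0 → gcd = 3025; 102850 = 3025·34.
Back-substitution yields 130075·(2) + 51425·(-5) = 3025, so one solution is x = 2·34 = 68, y = -5·34 = -170.
Solutions in x differ by 51425/3025 = 17; the one in [0, 17) is 68 mod 17 = 0.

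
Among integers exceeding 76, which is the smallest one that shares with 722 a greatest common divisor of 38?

114

Multiples of 38 above 76: 38·3, 38·4, … . Need the cofactor coprime to 722/38 = 19.
Checking s = 3, 4, … the first with gcd(s, 19) = 1 is s = 3, giving 114.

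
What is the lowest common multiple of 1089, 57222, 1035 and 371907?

2991199653090

1089 = 3² · 11²; 57222 = 2 · 3² · 11 · 17²; 1035 = 3² · 5 · 23; 371907 = 3² · 31² · 43
lcm takes max exponent of each prime: 2 · 3² · 5 · 11² · 17² · 23 · 31² · 43 = 2991199653090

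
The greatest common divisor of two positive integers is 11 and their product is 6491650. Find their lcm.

For any two positive integers, gcd × lcm equals their product. Hence lcm = 6491650 / 11 = 590150.

590150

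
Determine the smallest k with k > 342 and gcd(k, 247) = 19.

361

Multiples of 19 above 342: 19·19, 19·20, … . Need the cofactor coprime to 247/19 = 13.
Checking s = 19, 20, … the first with gcd(s, 13) = 1 is s = 19, giving 361.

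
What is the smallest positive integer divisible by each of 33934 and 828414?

33934 = 2 · 19² · 47; 828414 = 2 · 3³ · 23² · 29
max exponents: 2 · 3³ · 19² · 23² · 29 · 47 = 14055700338

14055700338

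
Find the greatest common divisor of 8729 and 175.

7

Euclid: 8729 = 49·175 + 154; 175 = 1·154 + 21; 154 = 7·21 + 7; 21 = 3·7 + 0. Last nonzero remainder: 7.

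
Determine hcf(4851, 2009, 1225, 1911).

gcd(4851, 2009): 4851 = 2·2009 + 833; 2009 = 2·833 + 343; 833 = 2·343 + 147; 343 = 2·147 + 49; 147 = 3·49 + 0 → 49
gcd(49, 1225): 1225 = 25·49 + 0 → 49
gcd(49, 1911): 1911 = 39·49 + 0 → 49

49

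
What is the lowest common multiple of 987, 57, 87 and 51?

lcm(987, 57) = 987·57/gcd = 56259/3 = 18753
lcm(18753, 87) = 18753·87/gcd = 1631511/3 = 543837
lcm(543837, 51) = 543837·51/gcd = 27735687/3 = 9245229

9245229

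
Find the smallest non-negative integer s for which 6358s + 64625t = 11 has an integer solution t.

gcd(6358, 64625) = 11 (Euclid: 64625 = 10·6358 + 1045; 6358 = 6·1045 + 88; 1045 = 11·88 + 77; 88 = 1·77 + 11; 77 = 7·11 + 0), and 11 | 11.
Extended Euclid: 6358·(742) + 64625·(-73) = 11. Scale by 1: s₀ = 742.
General solution s = s₀ + 5875k; reducing mod 5875 gives s = 742 (and t = -73).

742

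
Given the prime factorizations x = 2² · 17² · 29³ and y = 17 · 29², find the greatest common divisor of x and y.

14297

min exponent per shared prime: 17 · 29² = 14297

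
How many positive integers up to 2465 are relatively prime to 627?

627 = 3·11·19. Inclusion–exclusion on these primes:
2465 − ⌊2465/3⌋ − ⌊2465/11⌋ − ⌊2465/19⌋ + ⌊2465/33⌋ + ⌊2465/57⌋ + ⌊2465/209⌋ − ⌊2465/627⌋ = 1416

1416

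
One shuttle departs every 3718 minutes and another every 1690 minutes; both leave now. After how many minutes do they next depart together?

18590

gcd first: 3718 = 2·1690 + 338; 1690 = 5·338 + 0 → gcd = 338
lcm = 3718·1690/gcd = 6283420/338 = 18590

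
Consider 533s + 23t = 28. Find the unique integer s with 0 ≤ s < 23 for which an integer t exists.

gcd(533, 23) = 1 (Euclid: 533 = 23·23 + 4; 23 = 5·4 + 3; 4 = 1·3 + 1; 3 = 3·1 + 0), and 1 | 28.
Extended Euclid: 533·(6) + 23·(-139) = 1. Scale by 28: s₀ = 168.
General solution s = s₀ + 23k; reducing mod 23 gives s = 7 (and t = -161).

7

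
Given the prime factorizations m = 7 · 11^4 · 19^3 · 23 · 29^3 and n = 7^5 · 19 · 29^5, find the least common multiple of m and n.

796231892725800814591

max exponent per prime: 7^5 · 11^4 · 19^3 · 23 · 29^5 = 796231892725800814591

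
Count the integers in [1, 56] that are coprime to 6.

Prime factors of 6: 2, 3. Count integers ≤ 56 divisible by none of them.
By inclusion–exclusion: 56 − ⌊56/2⌋ − ⌊56/3⌋ + ⌊56/6⌋ = 19.

19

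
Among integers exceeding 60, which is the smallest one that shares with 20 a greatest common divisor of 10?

70

Multiples of 10 above 60: 10·7, 10·8, … . Need the cofactor coprime to 20/10 = 2.
Checking s = 7, 8, … the first with gcd(s, 2) = 1 is s = 7, giving 70.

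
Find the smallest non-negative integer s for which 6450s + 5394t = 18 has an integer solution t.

Reduce mod 5394: 6450s ≡ 18 (mod 5394). With g = gcd(6450, 5394) = 6 dividing 18, divide through: 1075s ≡ 3 (mod 899).
Since gcd(1075, 899) = 1, s ≡ 3·(1075)⁻¹ ≡ 567 (mod 899). Smallest non-negative: 567.

567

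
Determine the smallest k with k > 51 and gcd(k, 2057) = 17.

2057 = 17·121. Any k with gcd(k, 2057) = 17 is a multiple of 17, say 17s, with s coprime to 121.
Need s > 51/17, so s ≥ 4. First s ≥ 4 with gcd(s, 121) = 1 is s = 4. Thus k = 17·4 = 68.

68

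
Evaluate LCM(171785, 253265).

171785 = 5 · 17 · 43 · 47; 253265 = 5 · 37³
max exponents: 5 · 17 · 37³ · 43 · 47 = 8701425605

8701425605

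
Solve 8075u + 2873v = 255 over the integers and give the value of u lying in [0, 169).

121

gcd(8075, 2873) = 17 (Euclid: 8075 = 2·2873 + 2329; 2873 = 1·2329 + 544; 2329 = 4·544 + 153; 544 = 3·153 + 85; 153 = 1·85 + 68; 85 = 1·68 + 17; 68 = 4·17 + 0), and 17 | 255.
Extended Euclid: 8075·(-37) + 2873·(104) = 17. Scale by 15: u₀ = -555.
General solution u = u₀ + 169t; reducing mod 169 gives u = 121 (and v = -340).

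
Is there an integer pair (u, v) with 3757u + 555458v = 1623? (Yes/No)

gcd(3757, 555458): 555458 = 147·3757 + 3179; 3757 = 1·3179 + 578; 3179 = 5·578 + 289; 578 = 2·289 + 0 → 289
289 does not divide 1623, so a solution does not exist.

No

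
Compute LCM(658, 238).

gcd first: 658 = 2·238 + 182; 238 = 1·182 + 56; 182 = 3·56 + 14; 56 = 4·14 + 0 → gcd = 14
lcm = 658·238/gcd = 156604/14 = 11186

11186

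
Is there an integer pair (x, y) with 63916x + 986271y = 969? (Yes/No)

Yes

By Bézout, 63916x + 986271y = 969 has integer solutions iff gcd(63916, 986271) | 969.
Euclid: 986271 = 15·63916 + 27531; 63916 = 2·27531 + 8854; 27531 = 3·8854 + 969; 8854 = 9·969 + 133; 969 = 7·133 + 38; 133 = 3·38 + 19; 38 = 2·19 + 0. gcd = 19; 969 mod 19 = 0. Yes.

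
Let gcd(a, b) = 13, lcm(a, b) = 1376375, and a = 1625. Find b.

Using ab = gcd(a,b)·lcm(a,b) = 13·1376375 = 17892875, we get b = 17892875/1625 = 11011.

11011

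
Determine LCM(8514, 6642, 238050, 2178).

8514 = 2 · 3² · 11 · 43; 6642 = 2 · 3⁴ · 41; 238050 = 2 · 3² · 5² · 23²; 2178 = 2 · 3² · 11²
lcm takes max exponent of each prime: 2 · 3⁴ · 5² · 11² · 23² · 41 · 43 = 457033861350

457033861350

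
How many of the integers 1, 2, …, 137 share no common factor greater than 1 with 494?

60

Prime factors of 494: 2, 13, 19. Count integers ≤ 137 divisible by none of them.
By inclusion–exclusion: 137 − ⌊137/2⌋ − ⌊137/13⌋ − ⌊137/19⌋ + ⌊137/26⌋ + ⌊137/38⌋ + ⌊137/247⌋ − ⌊137/494⌋ = 60.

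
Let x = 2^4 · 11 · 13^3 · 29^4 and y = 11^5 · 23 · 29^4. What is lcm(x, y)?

max exponent per prime: 2^4 · 11^5 · 13^3 · 23 · 29^4 = 92094414886364176

92094414886364176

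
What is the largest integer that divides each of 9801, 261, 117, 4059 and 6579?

9

gcd(9801, 261): 9801 = 37·261 + 144; 261 = 1·144 + 117; 144 = 1·117 + 27; 117 = 4·27 + 9; 27 = 3·9 + 0 → 9
gcd(9, 117): 117 = 13·9 + 0 → 9
gcd(9, 4059): 4059 = 451·9 + 0 → 9
gcd(9, 6579): 6579 = 731·9 + 0 → 9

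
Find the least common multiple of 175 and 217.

gcd first: 217 = 1·175 + 42; 175 = 4·42 + 7; 42 = 6·7 + 0 → gcd = 7
lcm = 175·217/gcd = 37975/7 = 5425

5425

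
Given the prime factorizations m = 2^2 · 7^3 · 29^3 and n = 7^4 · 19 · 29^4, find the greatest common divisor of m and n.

8365427

min exponent per shared prime: 7^3 · 29^3 = 8365427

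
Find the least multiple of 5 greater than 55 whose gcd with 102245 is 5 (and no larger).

60

gcd(k, 102245) = 5 forces 5 | k; write k = 5s. Then gcd(5s, 5·20449) = 5·gcd(s, 20449), so need gcd(s, 20449) = 1.
5s > 55 gives s ≥ 12. The least s ≥ 12 coprime to 20449 is 12, so k = 5·12 = 60.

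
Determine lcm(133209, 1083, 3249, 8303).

3063807

133209 = 3² · 19² · 41; 1083 = 3 · 19²; 3249 = 3² · 19²; 8303 = 19² · 23
lcm takes max exponent of each prime: 3² · 19² · 23 · 41 = 3063807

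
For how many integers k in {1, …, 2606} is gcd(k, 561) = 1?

1487

561 = 3·11·17. Inclusion–exclusion on these primes:
2606 − ⌊2606/3⌋ − ⌊2606/11⌋ − ⌊2606/17⌋ + ⌊2606/33⌋ + ⌊2606/51⌋ + ⌊2606/187⌋ − ⌊2606/561⌋ = 1487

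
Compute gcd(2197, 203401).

1

2197 = 13³
203401 = 11² · 41²
Common: 1 = 1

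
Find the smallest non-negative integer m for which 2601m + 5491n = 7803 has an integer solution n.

3

Reduce mod 5491: 2601m ≡ 7803 (mod 5491). With g = gcd(2601, 5491) = 289 dividing 7803, divide through: 9m ≡ 27 (mod 19).
Since gcd(9, 19) = 1, m ≡ 27·(9)⁻¹ ≡ 3 (mod 19). Smallest non-negative: 3.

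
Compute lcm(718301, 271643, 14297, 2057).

718301 = 17 · 29 · 31 · 47; 271643 = 17 · 19 · 29²; 14297 = 17 · 29²; 2057 = 11² · 17
lcm takes max exponent of each prime: 11² · 17 · 19 · 29² · 31 · 47 = 47889845971

47889845971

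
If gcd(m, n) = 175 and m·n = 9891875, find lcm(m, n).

56525

Since gcd(m,n)·lcm(m,n) = mn, lcm = 9891875/175 = 56525.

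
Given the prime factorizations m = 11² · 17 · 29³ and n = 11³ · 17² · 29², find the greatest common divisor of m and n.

1729937

min exponent per shared prime: 11² · 17 · 29² = 1729937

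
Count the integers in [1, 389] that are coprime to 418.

168

418 = 2·11·19. Inclusion–exclusion on these primes:
389 − ⌊389/2⌋ − ⌊389/11⌋ − ⌊389/19⌋ + ⌊389/22⌋ + ⌊389/38⌋ + ⌊389/209⌋ − ⌊389/418⌋ = 168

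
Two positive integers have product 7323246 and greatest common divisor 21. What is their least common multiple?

348726

For any two positive integers, gcd × lcm equals their product. Hence lcm = 7323246 / 21 = 348726.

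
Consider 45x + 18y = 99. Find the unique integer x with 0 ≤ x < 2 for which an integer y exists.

1

Reduce mod 18: 45x ≡ 99 (mod 18). With g = gcd(45, 18) = 9 dividing 99, divide through: 5x ≡ 11 (mod 2).
Since gcd(5, 2) = 1, x ≡ 11·(5)⁻¹ ≡ 1 (mod 2). Smallest non-negative: 1.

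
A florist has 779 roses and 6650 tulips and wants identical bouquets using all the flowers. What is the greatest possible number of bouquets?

779 = 19 · 41
6650 = 2 · 5² · 7 · 19
Common: 19 = 19

19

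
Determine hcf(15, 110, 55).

5

gcd(15, 110): 110 = 7·15 + 5; 15 = 3·5 + 0 → 5
gcd(5, 55): 55 = 11·5 + 0 → 5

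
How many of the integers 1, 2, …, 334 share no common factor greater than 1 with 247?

247 = 13·19. Inclusion–exclusion on these primes:
334 − ⌊334/13⌋ − ⌊334/19⌋ + ⌊334/247⌋ = 293

293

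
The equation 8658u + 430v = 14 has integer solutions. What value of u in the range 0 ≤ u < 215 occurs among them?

Euclid: 8658 = 20·430 + 58; 430 = 7·58 + 24; 58 = 2·24 + 10; 24 = 2·10 + 4; 10 = 2·4 + 2; 4 = 2·2 + 0 → gcd = 2; 14 = 2·7.
Back-substitution yields 8658·(89) + 430·(-1792) = 2, so one solution is u = 89·7 = 623, v = -1792·7 = -12544.
Solutions in u differ by 430/2 = 215; the one in [0, 215) is 623 mod 215 = 193.

193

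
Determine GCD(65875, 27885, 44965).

gcd(65875, 27885): 65875 = 2·27885 + 10105; 27885 = 2·10105 + 7675; 10105 = 1·7675 + 2430; 7675 = 3·2430 + 385; 2430 = 6·385 + 120; 385 = 3·120 + 25; 120 = 4·25 + 20; 25 = 1·20 + 5; 20 = 4·5 + 0 → 5
gcd(5, 44965): 44965 = 8993·5 + 0 → 5

5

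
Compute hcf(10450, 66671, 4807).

gcd(10450, 66671): 66671 = 6·10450 + 3971; 10450 = 2·3971 + 2508; 3971 = 1·2508 + 1463; 2508 = 1·1463 + 1045; 1463 = 1·1045 + 418; 1045 = 2·418 + 209; 418 = 2·209 + 0 → 209
gcd(209, 4807): 4807 = 23·209 + 0 → 209

209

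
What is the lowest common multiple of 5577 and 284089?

9374937

gcd first: 284089 = 50·5577 + 5239; 5577 = 1·5239 + 338; 5239 = 15·338 + 169; 338 = 2·169 + 0 → gcd = 169
lcm = 5577·284089/gcd = 1584364353/169 = 9374937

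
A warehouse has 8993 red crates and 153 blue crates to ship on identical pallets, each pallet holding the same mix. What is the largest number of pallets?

17

Euclid: 8993 = 58·153 + 119; 153 = 1·119 + 34; 119 = 3·34 + 17; 34 = 2·17 + 0. Last nonzero remainder: 17.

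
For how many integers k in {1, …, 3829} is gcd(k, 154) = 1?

1492

154 = 2·7·11. Inclusion–exclusion on these primes:
3829 − ⌊3829/2⌋ − ⌊3829/7⌋ − ⌊3829/11⌋ + ⌊3829/14⌋ + ⌊3829/22⌋ + ⌊3829/77⌋ − ⌊3829/154⌋ = 1492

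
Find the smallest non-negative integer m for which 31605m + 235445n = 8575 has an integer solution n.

Reduce mod 235445: 31605m ≡ 8575 (mod 235445). With g = gcd(31605, 235445) = 245 dividing 8575, divide through: 129m ≡ 35 (mod 961).
Since gcd(129, 961) = 1, m ≡ 35·(129)⁻¹ ≡ 410 (mod 961). Smallest non-negative: 410.

410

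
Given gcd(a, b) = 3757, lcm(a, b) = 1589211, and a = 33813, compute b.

Using ab = gcd(a,b)·lcm(a,b) = 3757·1589211 = 5970665727, we get b = 5970665727/33813 = 176579.

176579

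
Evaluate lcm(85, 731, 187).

lcm(85, 731) = 85·731/gcd = 62135/17 = 3655
lcm(3655, 187) = 3655·187/gcd = 683485/17 = 40205

40205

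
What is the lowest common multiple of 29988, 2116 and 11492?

lcm(29988, 2116) = 29988·2116/gcd = 63454608/4 = 15863652
lcm(15863652, 11492) = 15863652·11492/gcd = 182305088784/68 = 2680957188

2680957188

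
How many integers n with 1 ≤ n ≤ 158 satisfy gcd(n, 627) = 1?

90

Prime factors of 627: 3, 11, 19. Count integers ≤ 158 divisible by none of them.
By inclusion–exclusion: 158 − ⌊158/3⌋ − ⌊158/11⌋ − ⌊158/19⌋ + ⌊158/33⌋ + ⌊158/57⌋ + ⌊158/209⌋ − ⌊158/627⌋ = 90.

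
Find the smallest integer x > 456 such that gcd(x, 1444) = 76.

532

Multiples of 76 above 456: 76·7, 76·8, … . Need the cofactor coprime to 1444/76 = 19.
Checking s = 7, 8, … the first with gcd(s, 19) = 1 is s = 7, giving 532.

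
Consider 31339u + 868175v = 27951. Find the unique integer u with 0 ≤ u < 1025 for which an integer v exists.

84

Euclid: 868175 = 27·31339 + 22022; 31339 = 1·22022 + 9317; 22022 = 2·9317 + 3388; 9317 = 2·3388 + 2541; 3388 = 1·2541 + 847; 2541 = 3·847 + 0 → gcd = 847; 27951 = 847·33.
Back-substitution yields 31339·(-277) + 868175·(10) = 847, so one solution is u = -277·33 = -9141, v = 10·33 = 330.
Solutions in u differ by 868175/847 = 1025; the one in [0, 1025) is -9141 mod 1025 = 84.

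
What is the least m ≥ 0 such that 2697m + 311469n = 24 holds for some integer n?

67791

gcd(2697, 311469) = 3 (Euclid: 311469 = 115·2697 + 1314; 2697 = 2·1314 + 69; 1314 = 19·69 + 3; 69 = 23·3 + 0), and 3 | 24.
Extended Euclid: 2697·(-4504) + 311469·(39) = 3. Scale by 8: m₀ = -36032.
General solution m = m₀ + 103823t; reducing mod 103823 gives m = 67791 (and n = -587).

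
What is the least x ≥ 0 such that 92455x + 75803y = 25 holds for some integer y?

Reduce mod 75803: 92455x ≡ 25 (mod 75803). With g = gcd(92455, 75803) = 1 dividing 25, divide through: 92455x ≡ 25 (mod 75803).
Since gcd(92455, 75803) = 1, x ≡ 25·(92455)⁻¹ ≡ 14262 (mod 75803). Smallest non-negative: 14262.

14262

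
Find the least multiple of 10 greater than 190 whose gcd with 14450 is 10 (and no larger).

210

14450 = 10·1445. Any m with gcd(m, 14450) = 10 is a multiple of 10, say 10s, with s coprime to 1445.
Need s > 190/10, so s ≥ 20. First s ≥ 20 with gcd(s, 1445) = 1 is s = 21. Thus m = 10·21 = 210.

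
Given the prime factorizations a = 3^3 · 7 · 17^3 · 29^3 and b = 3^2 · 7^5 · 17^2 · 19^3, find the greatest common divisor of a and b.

18207

min exponent per shared prime: 3^2 · 7 · 17^2 = 18207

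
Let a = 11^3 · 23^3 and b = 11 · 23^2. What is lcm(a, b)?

16194277

max exponent per prime: 11^3 · 23^3 = 16194277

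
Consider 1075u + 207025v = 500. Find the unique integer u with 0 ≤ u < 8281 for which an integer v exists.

Reduce mod 207025: 1075u ≡ 500 (mod 207025). With g = gcd(1075, 207025) = 25 dividing 500, divide through: 43u ≡ 20 (mod 8281).
Since gcd(43, 8281) = 1, u ≡ 20·(43)⁻¹ ≡ 4815 (mod 8281). Smallest non-negative: 4815.

4815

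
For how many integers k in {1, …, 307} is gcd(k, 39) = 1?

189

Prime factors of 39: 3, 13. Count integers ≤ 307 divisible by none of them.
By inclusion–exclusion: 307 − ⌊307/3⌋ − ⌊307/13⌋ + ⌊307/39⌋ = 189.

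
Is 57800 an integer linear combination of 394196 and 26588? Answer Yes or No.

Yes

By Bézout, 394196s − 26588t = 57800 has integer solutions iff gcd(394196, 26588) | 57800.
Euclid: 394196 = 14·26588 + 21964; 26588 = 1·21964 + 4624; 21964 = 4·4624 + 3468; 4624 = 1·3468 + 1156; 3468 = 3·1156 + 0. gcd = 1156; 57800 mod 1156 = 0. Yes.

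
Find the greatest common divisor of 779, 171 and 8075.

gcd(779, 171): 779 = 4·171 + 95; 171 = 1·95 + 76; 95 = 1·76 + 19; 76 = 4·19 + 0 → 19
gcd(19, 8075): 8075 = 425·19 + 0 → 19

19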